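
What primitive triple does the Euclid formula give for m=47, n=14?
(2013, 1316, 2405)

Euclid's formula: a = m² - n², b = 2mn, c = m² + n²
m = 47, n = 14
a = 47² - 14² = 2209 - 196 = 2013
b = 2 × 47 × 14 = 1316
c = 47² + 14² = 2209 + 196 = 2405
Verification: 2013² + 1316² = 4052169 + 1731856 = 5784025 = 2405² ✓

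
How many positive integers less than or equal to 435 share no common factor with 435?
224

435 = 3 × 5 × 29
φ(n) = n × ∏(1 - 1/p) for each prime p dividing n
φ(435) = 435 × (1 - 1/3) × (1 - 1/5) × (1 - 1/29) = 224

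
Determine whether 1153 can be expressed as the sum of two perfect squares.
8² + 33² (a=8, b=33)

Factorization: 1153 = 1153
By Fermat: n is sum of two squares iff every prime p ≡ 3 (mod 4) appears to even power.
All primes ≡ 3 (mod 4) appear to even power.
Search a = 0, 1, 2, … for 1153 - a² a perfect square: first hit at a = 8: 1153 - 64 = 1089 = 33².
1153 = 8² + 33² = 64 + 1089 ✓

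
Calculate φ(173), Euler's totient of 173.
172

173 = 173
φ(n) = n × ∏(1 - 1/p) for each prime p dividing n
φ(173) = 173 × (1 - 1/173) = 172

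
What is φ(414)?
132

414 = 2 × 3^2 × 23
φ(n) = n × ∏(1 - 1/p) for each prime p dividing n
φ(414) = 414 × (1 - 1/2) × (1 - 1/3) × (1 - 1/23) = 132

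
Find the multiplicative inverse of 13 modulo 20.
17

gcd(13, 20) = 1, so the inverse exists.
Extended Euclidean algorithm on (20, 13):
20 = 1 × 13 + 7  ⟹  7 = (1)·20 + (-1)·13
13 = 1 × 7 + 6  ⟹  6 = (-1)·20 + (2)·13
7 = 1 × 6 + 1  ⟹  1 = (2)·20 + (-3)·13
So (-3)·13 ≡ 1 (mod 20), i.e. 13^(-1) ≡ -3 ≡ 17 (mod 20).
Check: 13 × 17 = 221 ≡ 1 (mod 20)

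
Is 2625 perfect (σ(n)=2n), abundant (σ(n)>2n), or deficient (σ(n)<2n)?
deficient

Proper divisors of 2625: sum = 1 + 3 + 5 + 7 + 15 + 21 + 25 + 35 + 75 + 105 + 125 + 175 + 375 + 525 + 875 = 2367
Since 2367 < 2625, 2625 is deficient.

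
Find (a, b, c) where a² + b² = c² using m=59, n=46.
(1365, 5428, 5597)

Euclid's formula: a = m² - n², b = 2mn, c = m² + n²
m = 59, n = 46
a = 59² - 46² = 3481 - 2116 = 1365
b = 2 × 59 × 46 = 5428
c = 59² + 46² = 3481 + 2116 = 5597
Verification: 1365² + 5428² = 1863225 + 29463184 = 31326409 = 5597² ✓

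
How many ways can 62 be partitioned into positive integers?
1300156

p(n) counts ways to write n as a sum of positive integers (order ignored).
Euler's pentagonal recurrence: p(k) = p(k-1) + p(k-2) - p(k-5) - p(k-7) + p(k-12) + p(k-15) - ... (offsets j(3j∓1)/2, signs ++--, p(0)=1, p(<0)=0).
DP table for k = 0..61: p(0)=1, p(1)=1, p(2)=2, p(3)=3, p(4)=5, p(5)=7, p(6)=11, p(7)=15, p(8)=22, p(9)=30, p(10)=42, p(11)=56, p(12)=77, p(13)=101, p(14)=135, p(15)=176, p(16)=231, p(17)=297, p(18)=385, p(19)=490, p(20)=627, p(21)=792, p(22)=1002, p(23)=1255, p(24)=1575, p(25)=1958, p(26)=2436, p(27)=3010, p(28)=3718, p(29)=4565, p(30)=5604, p(31)=6842, p(32)=8349, p(33)=10143, p(34)=12310, p(35)=14883, p(36)=17977, p(37)=21637, p(38)=26015, p(39)=31185, p(40)=37338, p(41)=44583, p(42)=53174, p(43)=63261, p(44)=75175, p(45)=89134, p(46)=105558, p(47)=124754, p(48)=147273, p(49)=173525, p(50)=204226, p(51)=239943, p(52)=281589, p(53)=329931, p(54)=386155, p(55)=451276, p(56)=526823, p(57)=614154, p(58)=715220, p(59)=831820, p(60)=966467, p(61)=1121505.
Final step: p(62) = p(61) + p(60) - p(57) - p(55) + p(50) + p(47) - p(40) - p(36) + p(27) + p(22) - p(11) - p(5)
= 1121505 + 966467 - 614154 - 451276 + 204226 + 124754 - 37338 - 17977 + 3010 + 1002 - 56 - 7
= 1300156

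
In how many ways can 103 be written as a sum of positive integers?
271248950

p(n) counts ways to write n as a sum of positive integers (order ignored).
Euler's pentagonal recurrence: p(k) = p(k-1) + p(k-2) - p(k-5) - p(k-7) + p(k-12) + p(k-15) - ... (offsets j(3j∓1)/2, signs ++--, p(0)=1, p(<0)=0).
DP table for k = 0..102: p(0)=1, p(1)=1, p(2)=2, p(3)=3, p(4)=5, p(5)=7, p(6)=11, p(7)=15, p(8)=22, p(9)=30, p(10)=42, p(11)=56, p(12)=77, p(13)=101, p(14)=135, p(15)=176, p(16)=231, p(17)=297, p(18)=385, p(19)=490, p(20)=627, p(21)=792, p(22)=1002, p(23)=1255, p(24)=1575, p(25)=1958, p(26)=2436, p(27)=3010, p(28)=3718, p(29)=4565, p(30)=5604, p(31)=6842, p(32)=8349, p(33)=10143, p(34)=12310, p(35)=14883, p(36)=17977, p(37)=21637, p(38)=26015, p(39)=31185, p(40)=37338, p(41)=44583, p(42)=53174, p(43)=63261, p(44)=75175, p(45)=89134, p(46)=105558, p(47)=124754, p(48)=147273, p(49)=173525, p(50)=204226, p(51)=239943, p(52)=281589, p(53)=329931, p(54)=386155, p(55)=451276, p(56)=526823, p(57)=614154, p(58)=715220, p(59)=831820, p(60)=966467, p(61)=1121505, p(62)=1300156, p(63)=1505499, p(64)=1741630, p(65)=2012558, p(66)=2323520, p(67)=2679689, p(68)=3087735, p(69)=3554345, p(70)=4087968, p(71)=4697205, p(72)=5392783, p(73)=6185689, p(74)=7089500, p(75)=8118264, p(76)=9289091, p(77)=10619863, p(78)=12132164, p(79)=13848650, p(80)=15796476, p(81)=18004327, p(82)=20506255, p(83)=23338469, p(84)=26543660, p(85)=30167357, p(86)=34262962, p(87)=38887673, p(88)=44108109, p(89)=49995925, p(90)=56634173, p(91)=64112359, p(92)=72533807, p(93)=82010177, p(94)=92669720, p(95)=104651419, p(96)=118114304, p(97)=133230930, p(98)=150198136, p(99)=169229875, p(100)=190569292, p(101)=214481126, p(102)=241265379.
Final step: p(103) = p(102) + p(101) - p(98) - p(96) + p(91) + p(88) - p(81) - p(77) + p(68) + p(63) - p(52) - p(46) + p(33) + p(26) - p(11) - p(3)
= 241265379 + 214481126 - 150198136 - 118114304 + 64112359 + 44108109 - 18004327 - 10619863 + 3087735 + 1505499 - 281589 - 105558 + 10143 + 2436 - 56 - 3
= 271248950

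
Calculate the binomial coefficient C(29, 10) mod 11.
0

Using Lucas' theorem:
Write n=29 and k=10 in base 11:
n in base 11: [2, 7]
k in base 11: [0, 10]
C(29,10) mod 11 = ∏ C(n_i, k_i) mod 11
Digit binomials (mod 11): C(2,0) = 1; C(7,10) = 0 (k_i > n_i)
Product: 1 × 0 = 0 ≡ 0 (mod 11)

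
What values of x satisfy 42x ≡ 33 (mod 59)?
x ≡ 5 (mod 59)

gcd(42, 59) = 1, which divides 33, so solutions exist.
Find 42^(-1) mod 59 by the extended Euclidean algorithm:
59 = 1 × 42 + 17  ⟹  17 = (1)·59 + (-1)·42
42 = 2 × 17 + 8  ⟹  8 = (-2)·59 + (3)·42
17 = 2 × 8 + 1  ⟹  1 = (5)·59 + (-7)·42
So (-7)·42 ≡ 1 (mod 59), i.e. 42^(-1) ≡ -7 ≡ 52 (mod 59).
x ≡ 52 × 33 = 1716 ≡ 5 (mod 59).
Check: 42 × 5 = 210 ≡ 33 (mod 59).
Unique solution: x ≡ 5 (mod 59)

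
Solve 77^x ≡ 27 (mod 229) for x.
132

Baby-step giant-step with step n = ⌈√229⌉ = 16.
Baby steps 77^j mod 229 (j:value) for j=0..15: 0:1, 1:77, 2:204, 3:136, 4:167, 5:35, 6:176, 7:41, 8:180, 9:120, 10:80, 11:206, 12:61, 13:117, 14:78, 15:52.
Giant-step multiplier: 77^(-16) ≡ 77^(228-16) = 77^212 ≡ 196 (mod 229).
Giant steps γ_i = 27·196^i mod 229: γ_0=27, γ_1=25, γ_2=91, γ_3=203, γ_4=171, γ_5=82, γ_6=42, γ_7=217, γ_8=167 (in table at j=4).
x = i·n + j = 8·16 + 4 = 132.
Check: 77^132 ≡ 27 (mod 229).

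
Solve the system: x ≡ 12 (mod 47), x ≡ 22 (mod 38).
858

Using Chinese Remainder Theorem:
M = 47 × 38 = 1786
M1 = 38, M2 = 47
y1 = 38^(-1) mod 47 = 26
y2 = 47^(-1) mod 38 = 17
x = (12×38×26 + 22×47×17) mod 1786 = 858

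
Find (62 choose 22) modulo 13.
1

Using Lucas' theorem:
Write n=62 and k=22 in base 13:
n in base 13: [4, 10]
k in base 13: [1, 9]
C(62,22) mod 13 = ∏ C(n_i, k_i) mod 13
Digit binomials (mod 13): C(4,1) = 4; C(10,9) = 10
Product: 4 × 10 = 40 ≡ 1 (mod 13)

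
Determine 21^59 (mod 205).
166

Repeated squaring. Binary of 59 = 111011.
21^1 ≡ 21 (mod 205); 21^2 ≡ 31 (mod 205); 21^4 ≡ 141 (mod 205); 21^8 ≡ 201 (mod 205); 21^16 ≡ 16 (mod 205); 21^32 ≡ 51 (mod 205)
21^59 = 21^1 × 21^2 × 21^8 × 21^16 × 21^32 ≡ 166 (mod 205)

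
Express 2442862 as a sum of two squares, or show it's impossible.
Not possible

Factorization: 2442862 = 2 × 31^3 × 41
By Fermat: n is sum of two squares iff every prime p ≡ 3 (mod 4) appears to even power.
Prime(s) ≡ 3 (mod 4) with odd exponent: [(31, 3)]
Therefore 2442862 cannot be expressed as a² + b².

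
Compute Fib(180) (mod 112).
80

Matrix identity: Q^n = [[F_(n+1), F_n], [F_n, F_(n-1)]] with Q = [[1,1],[1,0]].
n = 180 = 10110100₂. Square-and-multiply, entries mod 112:
Q^1 = [[1,1],[1,0]]
Q^2 = (Q^1)² = [[2,1],[1,1]]
Q^5 = (Q^2)²·Q = [[8,5],[5,3]]
Q^11 = (Q^5)²·Q = [[32,89],[89,55]]
Q^22 = (Q^11)² = [[97,15],[15,82]]
Q^45 = (Q^22)²·Q = [[111,2],[2,109]]
Q^90 = (Q^45)² = [[5,104],[104,13]]
Q^180 = (Q^90)² = [[89,80],[80,9]]
F_180 mod 112 = Q^180[0][1] = 80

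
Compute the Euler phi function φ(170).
64

170 = 2 × 5 × 17
φ(n) = n × ∏(1 - 1/p) for each prime p dividing n
φ(170) = 170 × (1 - 1/2) × (1 - 1/5) × (1 - 1/17) = 64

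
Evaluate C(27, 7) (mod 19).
8

Using Lucas' theorem:
Write n=27 and k=7 in base 19:
n in base 19: [1, 8]
k in base 19: [0, 7]
C(27,7) mod 19 = ∏ C(n_i, k_i) mod 19
Digit binomials (mod 19): C(1,0) = 1; C(8,7) = 8
Product: 1 × 8 = 8 ≡ 8 (mod 19)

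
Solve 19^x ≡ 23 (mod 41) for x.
4

Baby-step giant-step with step n = ⌈√41⌉ = 7.
Baby steps 19^j mod 41 (j:value) for j=0..6: 0:1, 1:19, 2:33, 3:12, 4:23, 5:27, 6:21.
h = 23 is already in the table at j=4, so x = 4.
Check: 19^4 ≡ 23 (mod 41).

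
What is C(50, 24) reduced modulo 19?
7

Using Lucas' theorem:
Write n=50 and k=24 in base 19:
n in base 19: [2, 12]
k in base 19: [1, 5]
C(50,24) mod 19 = ∏ C(n_i, k_i) mod 19
Digit binomials (mod 19): C(2,1) = 2; C(12,5) = 792 ≡ 13
Product: 2 × 13 = 26 ≡ 7 (mod 19)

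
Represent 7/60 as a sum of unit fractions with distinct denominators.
1/9 + 1/180

Greedy algorithm:
7/60: ceiling(60/7) = 9, use 1/9
1/180: ceiling(180/1) = 180, use 1/180
Result: 7/60 = 1/9 + 1/180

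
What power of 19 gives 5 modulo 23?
3

Baby-step giant-step with step n = ⌈√23⌉ = 5.
Baby steps 19^j mod 23 (j:value) for j=0..4: 0:1, 1:19, 2:16, 3:5, 4:3.
h = 5 is already in the table at j=3, so x = 3.
Check: 19^3 ≡ 5 (mod 23).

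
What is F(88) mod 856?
131

Matrix identity: Q^n = [[F_(n+1), F_n], [F_n, F_(n-1)]] with Q = [[1,1],[1,0]].
n = 88 = 1011000₂. Square-and-multiply, entries mod 856:
Q^1 = [[1,1],[1,0]]
Q^2 = (Q^1)² = [[2,1],[1,1]]
Q^5 = (Q^2)²·Q = [[8,5],[5,3]]
Q^11 = (Q^5)²·Q = [[144,89],[89,55]]
Q^22 = (Q^11)² = [[409,591],[591,674]]
Q^44 = (Q^22)² = [[394,621],[621,629]]
Q^88 = (Q^44)² = [[741,131],[131,610]]
F_88 mod 856 = Q^88[0][1] = 131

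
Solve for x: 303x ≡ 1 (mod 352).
79

gcd(303, 352) = 1, so the inverse exists.
Extended Euclidean algorithm on (352, 303):
352 = 1 × 303 + 49  ⟹  49 = (1)·352 + (-1)·303
303 = 6 × 49 + 9  ⟹  9 = (-6)·352 + (7)·303
49 = 5 × 9 + 4  ⟹  4 = (31)·352 + (-36)·303
9 = 2 × 4 + 1  ⟹  1 = (-68)·352 + (79)·303
So (79)·303 ≡ 1 (mod 352), i.e. 303^(-1) ≡ 79 (mod 352).
Check: 303 × 79 = 23937 ≡ 1 (mod 352)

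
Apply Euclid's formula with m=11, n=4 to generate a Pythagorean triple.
(105, 88, 137)

Euclid's formula: a = m² - n², b = 2mn, c = m² + n²
m = 11, n = 4
a = 11² - 4² = 121 - 16 = 105
b = 2 × 11 × 4 = 88
c = 11² + 4² = 121 + 16 = 137
Verification: 105² + 88² = 11025 + 7744 = 18769 = 137² ✓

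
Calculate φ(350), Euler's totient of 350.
120

350 = 2 × 5^2 × 7
φ(n) = n × ∏(1 - 1/p) for each prime p dividing n
φ(350) = 350 × (1 - 1/2) × (1 - 1/5) × (1 - 1/7) = 120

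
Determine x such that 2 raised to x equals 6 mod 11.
9

Baby-step giant-step with step n = ⌈√11⌉ = 4.
Baby steps 2^j mod 11 (j:value) for j=0..3: 0:1, 1:2, 2:4, 3:8.
Giant-step multiplier: 2^(-4) ≡ 2^(10-4) = 2^6 ≡ 9 (mod 11).
Giant steps γ_i = 6·9^i mod 11: γ_0=6, γ_1=10, γ_2=2 (in table at j=1).
x = i·n + j = 2·4 + 1 = 9.
Check: 2^9 ≡ 6 (mod 11).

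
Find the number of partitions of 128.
4351078600

p(n) counts ways to write n as a sum of positive integers (order ignored).
Euler's pentagonal recurrence: p(k) = p(k-1) + p(k-2) - p(k-5) - p(k-7) + p(k-12) + p(k-15) - ... (offsets j(3j∓1)/2, signs ++--, p(0)=1, p(<0)=0).
DP table for k = 0..127: p(0)=1, p(1)=1, p(2)=2, p(3)=3, p(4)=5, p(5)=7, p(6)=11, p(7)=15, p(8)=22, p(9)=30, p(10)=42, p(11)=56, p(12)=77, p(13)=101, p(14)=135, p(15)=176, p(16)=231, p(17)=297, p(18)=385, p(19)=490, p(20)=627, p(21)=792, p(22)=1002, p(23)=1255, p(24)=1575, p(25)=1958, p(26)=2436, p(27)=3010, p(28)=3718, p(29)=4565, p(30)=5604, p(31)=6842, p(32)=8349, p(33)=10143, p(34)=12310, p(35)=14883, p(36)=17977, p(37)=21637, p(38)=26015, p(39)=31185, p(40)=37338, p(41)=44583, p(42)=53174, p(43)=63261, p(44)=75175, p(45)=89134, p(46)=105558, p(47)=124754, p(48)=147273, p(49)=173525, p(50)=204226, p(51)=239943, p(52)=281589, p(53)=329931, p(54)=386155, p(55)=451276, p(56)=526823, p(57)=614154, p(58)=715220, p(59)=831820, p(60)=966467, p(61)=1121505, p(62)=1300156, p(63)=1505499, p(64)=1741630, p(65)=2012558, p(66)=2323520, p(67)=2679689, p(68)=3087735, p(69)=3554345, p(70)=4087968, p(71)=4697205, p(72)=5392783, p(73)=6185689, p(74)=7089500, p(75)=8118264, p(76)=9289091, p(77)=10619863, p(78)=12132164, p(79)=13848650, p(80)=15796476, p(81)=18004327, p(82)=20506255, p(83)=23338469, p(84)=26543660, p(85)=30167357, p(86)=34262962, p(87)=38887673, p(88)=44108109, p(89)=49995925, p(90)=56634173, p(91)=64112359, p(92)=72533807, p(93)=82010177, p(94)=92669720, p(95)=104651419, p(96)=118114304, p(97)=133230930, p(98)=150198136, p(99)=169229875, p(100)=190569292, p(101)=214481126, p(102)=241265379, p(103)=271248950, p(104)=304801365, p(105)=342325709, p(106)=384276336, p(107)=431149389, p(108)=483502844, p(109)=541946240, p(110)=607163746, p(111)=679903203, p(112)=761002156, p(113)=851376628, p(114)=952050665, p(115)=1064144451, p(116)=1188908248, p(117)=1327710076, p(118)=1482074143, p(119)=1653668665, p(120)=1844349560, p(121)=2056148051, p(122)=2291320912, p(123)=2552338241, p(124)=2841940500, p(125)=3163127352, p(126)=3519222692, p(127)=3913864295.
Final step: p(128) = p(127) + p(126) - p(123) - p(121) + p(116) + p(113) - p(106) - p(102) + p(93) + p(88) - p(77) - p(71) + p(58) + p(51) - p(36) - p(28) + p(11) + p(2)
= 3913864295 + 3519222692 - 2552338241 - 2056148051 + 1188908248 + 851376628 - 384276336 - 241265379 + 82010177 + 44108109 - 10619863 - 4697205 + 715220 + 239943 - 17977 - 3718 + 56 + 2
= 4351078600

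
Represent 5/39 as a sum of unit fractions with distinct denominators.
1/8 + 1/312

Greedy algorithm:
5/39: ceiling(39/5) = 8, use 1/8
1/312: ceiling(312/1) = 312, use 1/312
Result: 5/39 = 1/8 + 1/312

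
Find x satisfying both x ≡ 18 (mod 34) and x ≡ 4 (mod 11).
290

Using Chinese Remainder Theorem:
M = 34 × 11 = 374
M1 = 11, M2 = 34
y1 = 11^(-1) mod 34 = 31
y2 = 34^(-1) mod 11 = 1
x = (18×11×31 + 4×34×1) mod 374 = 290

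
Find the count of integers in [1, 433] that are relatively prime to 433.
432

433 = 433
φ(n) = n × ∏(1 - 1/p) for each prime p dividing n
φ(433) = 433 × (1 - 1/433) = 432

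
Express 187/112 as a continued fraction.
[1; 1, 2, 37]

Euclidean algorithm steps:
187 = 1 × 112 + 75
112 = 1 × 75 + 37
75 = 2 × 37 + 1
37 = 37 × 1 + 0
Continued fraction: [1; 1, 2, 37]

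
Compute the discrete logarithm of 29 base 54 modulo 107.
74

Baby-step giant-step with step n = ⌈√107⌉ = 11.
Baby steps 54^j mod 107 (j:value) for j=0..10: 0:1, 1:54, 2:27, 3:67, 4:87, 5:97, 6:102, 7:51, 8:79, 9:93, 10:100.
Giant-step multiplier: 54^(-11) ≡ 54^(106-11) = 54^95 ≡ 15 (mod 107).
Giant steps γ_i = 29·15^i mod 107: γ_0=29, γ_1=7, γ_2=105, γ_3=77, γ_4=85, γ_5=98, γ_6=79 (in table at j=8).
x = i·n + j = 6·11 + 8 = 74.
Check: 54^74 ≡ 29 (mod 107).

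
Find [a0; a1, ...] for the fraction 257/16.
[16; 16]

Euclidean algorithm steps:
257 = 16 × 16 + 1
16 = 16 × 1 + 0
Continued fraction: [16; 16]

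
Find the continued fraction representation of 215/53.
[4; 17, 1, 2]

Euclidean algorithm steps:
215 = 4 × 53 + 3
53 = 17 × 3 + 2
3 = 1 × 2 + 1
2 = 2 × 1 + 0
Continued fraction: [4; 17, 1, 2]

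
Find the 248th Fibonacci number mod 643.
292

Matrix identity: Q^n = [[F_(n+1), F_n], [F_n, F_(n-1)]] with Q = [[1,1],[1,0]].
n = 248 = 11111000₂. Square-and-multiply, entries mod 643:
Q^1 = [[1,1],[1,0]]
Q^3 = (Q^1)²·Q = [[3,2],[2,1]]
Q^7 = (Q^3)²·Q = [[21,13],[13,8]]
Q^15 = (Q^7)²·Q = [[344,610],[610,377]]
Q^31 = (Q^15)²·Q = [[468,470],[470,641]]
Q^62 = (Q^31)² = [[112,400],[400,355]]
Q^124 = (Q^62)² = [[220,330],[330,533]]
Q^248 = (Q^124)² = [[408,292],[292,116]]
F_248 mod 643 = Q^248[0][1] = 292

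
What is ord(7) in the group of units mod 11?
10

11 is prime, so ord(7) divides φ(11) = 10.
Divisors of 10: 1, 2, 5, 10.
Repeated squaring: 7^1 ≡ 7, 7^2 ≡ 5, 7^4 ≡ 3, 7^8 ≡ 9 (mod 11).
Test 7^d mod 11 for each divisor d in increasing order:
7^1 ≡ 7
7^2 ≡ 5
7^5 = 7^4·7^1 ≡ 10
7^10 = 7^8·7^2 ≡ 1  ← first divisor giving 1
The order is 10.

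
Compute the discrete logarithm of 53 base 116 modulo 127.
97

Baby-step giant-step with step n = ⌈√127⌉ = 12.
Baby steps 116^j mod 127 (j:value) for j=0..11: 0:1, 1:116, 2:121, 3:66, 4:36, 5:112, 6:38, 7:90, 8:26, 9:95, 10:98, 11:65.
Giant-step multiplier: 116^(-12) ≡ 116^(126-12) = 116^114 ≡ 100 (mod 127).
Giant steps γ_i = 53·100^i mod 127: γ_0=53, γ_1=93, γ_2=29, γ_3=106, γ_4=59, γ_5=58, γ_6=85, γ_7=118, γ_8=116 (in table at j=1).
x = i·n + j = 8·12 + 1 = 97.
Check: 116^97 ≡ 53 (mod 127).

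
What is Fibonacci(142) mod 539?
265

Matrix identity: Q^n = [[F_(n+1), F_n], [F_n, F_(n-1)]] with Q = [[1,1],[1,0]].
n = 142 = 10001110₂. Square-and-multiply, entries mod 539:
Q^1 = [[1,1],[1,0]]
Q^2 = (Q^1)² = [[2,1],[1,1]]
Q^4 = (Q^2)² = [[5,3],[3,2]]
Q^8 = (Q^4)² = [[34,21],[21,13]]
Q^17 = (Q^8)²·Q = [[428,519],[519,448]]
Q^35 = (Q^17)²·Q = [[52,324],[324,267]]
Q^71 = (Q^35)²·Q = [[287,419],[419,407]]
Q^142 = (Q^71)² = [[288,265],[265,23]]
F_142 mod 539 = Q^142[0][1] = 265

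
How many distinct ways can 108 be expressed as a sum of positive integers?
483502844

p(n) counts ways to write n as a sum of positive integers (order ignored).
Euler's pentagonal recurrence: p(k) = p(k-1) + p(k-2) - p(k-5) - p(k-7) + p(k-12) + p(k-15) - ... (offsets j(3j∓1)/2, signs ++--, p(0)=1, p(<0)=0).
DP table for k = 0..107: p(0)=1, p(1)=1, p(2)=2, p(3)=3, p(4)=5, p(5)=7, p(6)=11, p(7)=15, p(8)=22, p(9)=30, p(10)=42, p(11)=56, p(12)=77, p(13)=101, p(14)=135, p(15)=176, p(16)=231, p(17)=297, p(18)=385, p(19)=490, p(20)=627, p(21)=792, p(22)=1002, p(23)=1255, p(24)=1575, p(25)=1958, p(26)=2436, p(27)=3010, p(28)=3718, p(29)=4565, p(30)=5604, p(31)=6842, p(32)=8349, p(33)=10143, p(34)=12310, p(35)=14883, p(36)=17977, p(37)=21637, p(38)=26015, p(39)=31185, p(40)=37338, p(41)=44583, p(42)=53174, p(43)=63261, p(44)=75175, p(45)=89134, p(46)=105558, p(47)=124754, p(48)=147273, p(49)=173525, p(50)=204226, p(51)=239943, p(52)=281589, p(53)=329931, p(54)=386155, p(55)=451276, p(56)=526823, p(57)=614154, p(58)=715220, p(59)=831820, p(60)=966467, p(61)=1121505, p(62)=1300156, p(63)=1505499, p(64)=1741630, p(65)=2012558, p(66)=2323520, p(67)=2679689, p(68)=3087735, p(69)=3554345, p(70)=4087968, p(71)=4697205, p(72)=5392783, p(73)=6185689, p(74)=7089500, p(75)=8118264, p(76)=9289091, p(77)=10619863, p(78)=12132164, p(79)=13848650, p(80)=15796476, p(81)=18004327, p(82)=20506255, p(83)=23338469, p(84)=26543660, p(85)=30167357, p(86)=34262962, p(87)=38887673, p(88)=44108109, p(89)=49995925, p(90)=56634173, p(91)=64112359, p(92)=72533807, p(93)=82010177, p(94)=92669720, p(95)=104651419, p(96)=118114304, p(97)=133230930, p(98)=150198136, p(99)=169229875, p(100)=190569292, p(101)=214481126, p(102)=241265379, p(103)=271248950, p(104)=304801365, p(105)=342325709, p(106)=384276336, p(107)=431149389.
Final step: p(108) = p(107) + p(106) - p(103) - p(101) + p(96) + p(93) - p(86) - p(82) + p(73) + p(68) - p(57) - p(51) + p(38) + p(31) - p(16) - p(8)
= 431149389 + 384276336 - 271248950 - 214481126 + 118114304 + 82010177 - 34262962 - 20506255 + 6185689 + 3087735 - 614154 - 239943 + 26015 + 6842 - 231 - 22
= 483502844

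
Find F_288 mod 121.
32

Matrix identity: Q^n = [[F_(n+1), F_n], [F_n, F_(n-1)]] with Q = [[1,1],[1,0]].
n = 288 = 100100000₂. Square-and-multiply, entries mod 121:
Q^1 = [[1,1],[1,0]]
Q^2 = (Q^1)² = [[2,1],[1,1]]
Q^4 = (Q^2)² = [[5,3],[3,2]]
Q^9 = (Q^4)²·Q = [[55,34],[34,21]]
Q^18 = (Q^9)² = [[67,43],[43,24]]
Q^36 = (Q^18)² = [[46,41],[41,5]]
Q^72 = (Q^36)² = [[46,34],[34,12]]
Q^144 = (Q^72)² = [[5,36],[36,90]]
Q^288 = (Q^144)² = [[111,32],[32,79]]
F_288 mod 121 = Q^288[0][1] = 32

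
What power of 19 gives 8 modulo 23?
18

Baby-step giant-step with step n = ⌈√23⌉ = 5.
Baby steps 19^j mod 23 (j:value) for j=0..4: 0:1, 1:19, 2:16, 3:5, 4:3.
Giant-step multiplier: 19^(-5) ≡ 19^(22-5) = 19^17 ≡ 21 (mod 23).
Giant steps γ_i = 8·21^i mod 23: γ_0=8, γ_1=7, γ_2=9, γ_3=5 (in table at j=3).
x = i·n + j = 3·5 + 3 = 18.
Check: 19^18 ≡ 8 (mod 23).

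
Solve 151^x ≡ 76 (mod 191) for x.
167

Baby-step giant-step with step n = ⌈√191⌉ = 14.
Baby steps 151^j mod 191 (j:value) for j=0..13: 0:1, 1:151, 2:72, 3:176, 4:27, 5:66, 6:34, 7:168, 8:156, 9:63, 10:154, 11:143, 12:10, 13:173.
Giant-step multiplier: 151^(-14) ≡ 151^(190-14) = 151^176 ≡ 13 (mod 191).
Giant steps γ_i = 76·13^i mod 191: γ_0=76, γ_1=33, γ_2=47, γ_3=38, γ_4=112, γ_5=119, γ_6=19, γ_7=56, γ_8=155, γ_9=105, γ_10=28, γ_11=173 (in table at j=13).
x = i·n + j = 11·14 + 13 = 167.
Check: 151^167 ≡ 76 (mod 191).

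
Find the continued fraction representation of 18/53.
[0; 2, 1, 17]

Euclidean algorithm steps:
18 = 0 × 53 + 18
53 = 2 × 18 + 17
18 = 1 × 17 + 1
17 = 17 × 1 + 0
Continued fraction: [0; 2, 1, 17]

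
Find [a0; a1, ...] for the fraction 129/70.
[1; 1, 5, 2, 1, 3]

Euclidean algorithm steps:
129 = 1 × 70 + 59
70 = 1 × 59 + 11
59 = 5 × 11 + 4
11 = 2 × 4 + 3
4 = 1 × 3 + 1
3 = 3 × 1 + 0
Continued fraction: [1; 1, 5, 2, 1, 3]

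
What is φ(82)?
40

82 = 2 × 41
φ(n) = n × ∏(1 - 1/p) for each prime p dividing n
φ(82) = 82 × (1 - 1/2) × (1 - 1/41) = 40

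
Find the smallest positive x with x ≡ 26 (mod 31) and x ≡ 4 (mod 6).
88

Using Chinese Remainder Theorem:
M = 31 × 6 = 186
M1 = 6, M2 = 31
y1 = 6^(-1) mod 31 = 26
y2 = 31^(-1) mod 6 = 1
x = (26×6×26 + 4×31×1) mod 186 = 88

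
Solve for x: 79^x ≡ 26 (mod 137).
67

Baby-step giant-step with step n = ⌈√137⌉ = 12.
Baby steps 79^j mod 137 (j:value) for j=0..11: 0:1, 1:79, 2:76, 3:113, 4:22, 5:94, 6:28, 7:20, 8:73, 9:13, 10:68, 11:29.
Giant-step multiplier: 79^(-12) ≡ 79^(136-12) = 79^124 ≡ 18 (mod 137).
Giant steps γ_i = 26·18^i mod 137: γ_0=26, γ_1=57, γ_2=67, γ_3=110, γ_4=62, γ_5=20 (in table at j=7).
x = i·n + j = 5·12 + 7 = 67.
Check: 79^67 ≡ 26 (mod 137).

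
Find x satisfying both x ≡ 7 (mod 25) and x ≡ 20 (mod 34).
632

Using Chinese Remainder Theorem:
M = 25 × 34 = 850
M1 = 34, M2 = 25
y1 = 34^(-1) mod 25 = 14
y2 = 25^(-1) mod 34 = 15
x = (7×34×14 + 20×25×15) mod 850 = 632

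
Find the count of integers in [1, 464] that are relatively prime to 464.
224

464 = 2^4 × 29
φ(n) = n × ∏(1 - 1/p) for each prime p dividing n
φ(464) = 464 × (1 - 1/2) × (1 - 1/29) = 224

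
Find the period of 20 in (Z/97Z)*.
32

97 is prime, so ord(20) divides φ(97) = 96.
Divisors of 96: 1, 2, 3, 4, 6, 8, 12, 16, 24, 32, 48, 96.
Repeated squaring: 20^1 ≡ 20, 20^2 ≡ 12, 20^4 ≡ 47, 20^8 ≡ 75, 20^16 ≡ 96, 20^32 ≡ 1, 20^64 ≡ 1 (mod 97).
Test 20^d mod 97 for each divisor d in increasing order:
20^1 ≡ 20
20^2 ≡ 12
20^3 = 20^2·20^1 ≡ 46
20^4 ≡ 47
20^6 = 20^4·20^2 ≡ 79
20^8 ≡ 75
20^12 = 20^8·20^4 ≡ 33
20^16 ≡ 96
20^24 = 20^16·20^8 ≡ 22
20^32 ≡ 1  ← first divisor giving 1
The order is 32.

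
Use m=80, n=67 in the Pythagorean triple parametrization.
(1911, 10720, 10889)

Euclid's formula: a = m² - n², b = 2mn, c = m² + n²
m = 80, n = 67
a = 80² - 67² = 6400 - 4489 = 1911
b = 2 × 80 × 67 = 10720
c = 80² + 67² = 6400 + 4489 = 10889
Verification: 1911² + 10720² = 3651921 + 114918400 = 118570321 = 10889² ✓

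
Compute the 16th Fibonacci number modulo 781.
206

Matrix identity: Q^n = [[F_(n+1), F_n], [F_n, F_(n-1)]] with Q = [[1,1],[1,0]].
n = 16 = 10000₂. Square-and-multiply, entries mod 781:
Q^1 = [[1,1],[1,0]]
Q^2 = (Q^1)² = [[2,1],[1,1]]
Q^4 = (Q^2)² = [[5,3],[3,2]]
Q^8 = (Q^4)² = [[34,21],[21,13]]
Q^16 = (Q^8)² = [[35,206],[206,610]]
F_16 mod 781 = Q^16[0][1] = 206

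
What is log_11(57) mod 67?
59

Baby-step giant-step with step n = ⌈√67⌉ = 9.
Baby steps 11^j mod 67 (j:value) for j=0..8: 0:1, 1:11, 2:54, 3:58, 4:35, 5:50, 6:14, 7:20, 8:19.
Giant-step multiplier: 11^(-9) ≡ 11^(66-9) = 11^57 ≡ 42 (mod 67).
Giant steps γ_i = 57·42^i mod 67: γ_0=57, γ_1=49, γ_2=48, γ_3=6, γ_4=51, γ_5=65, γ_6=50 (in table at j=5).
x = i·n + j = 6·9 + 5 = 59.
Check: 11^59 ≡ 57 (mod 67).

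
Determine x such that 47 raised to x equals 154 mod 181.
6

Baby-step giant-step with step n = ⌈√181⌉ = 14.
Baby steps 47^j mod 181 (j:value) for j=0..13: 0:1, 1:47, 2:37, 3:110, 4:102, 5:88, 6:154, 7:179, 8:87, 9:107, 10:142, 11:158, 12:5, 13:54.
h = 154 is already in the table at j=6, so x = 6.
Check: 47^6 ≡ 154 (mod 181).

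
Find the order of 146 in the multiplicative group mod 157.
78

157 is prime, so ord(146) divides φ(157) = 156.
Divisors of 156: 1, 2, 3, 4, 6, 12, 13, 26, 39, 52, 78, 156.
Repeated squaring: 146^1 ≡ 146, 146^2 ≡ 121, 146^4 ≡ 40, 146^8 ≡ 30, 146^16 ≡ 115, 146^32 ≡ 37, 146^64 ≡ 113, 146^128 ≡ 52 (mod 157).
Test 146^d mod 157 for each divisor d in increasing order:
146^1 ≡ 146
146^2 ≡ 121
146^3 = 146^2·146^1 ≡ 82
146^4 ≡ 40
146^6 = 146^4·146^2 ≡ 130
146^12 = 146^8·146^4 ≡ 101
146^13 = 146^8·146^4·146^1 ≡ 145
146^26 = 146^16·146^8·146^2 ≡ 144
146^39 = 146^32·146^4·146^2·146^1 ≡ 156
146^52 = 146^32·146^16·146^4 ≡ 12
146^78 = 146^64·146^8·146^4·146^2 ≡ 1  ← first divisor giving 1
The order is 78.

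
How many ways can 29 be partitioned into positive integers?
4565

p(n) counts ways to write n as a sum of positive integers (order ignored).
Euler's pentagonal recurrence: p(k) = p(k-1) + p(k-2) - p(k-5) - p(k-7) + p(k-12) + p(k-15) - ... (offsets j(3j∓1)/2, signs ++--, p(0)=1, p(<0)=0).
DP table for k = 0..28: p(0)=1, p(1)=1, p(2)=2, p(3)=3, p(4)=5, p(5)=7, p(6)=11, p(7)=15, p(8)=22, p(9)=30, p(10)=42, p(11)=56, p(12)=77, p(13)=101, p(14)=135, p(15)=176, p(16)=231, p(17)=297, p(18)=385, p(19)=490, p(20)=627, p(21)=792, p(22)=1002, p(23)=1255, p(24)=1575, p(25)=1958, p(26)=2436, p(27)=3010, p(28)=3718.
Final step: p(29) = p(28) + p(27) - p(24) - p(22) + p(17) + p(14) - p(7) - p(3)
= 3718 + 3010 - 1575 - 1002 + 297 + 135 - 15 - 3
= 4565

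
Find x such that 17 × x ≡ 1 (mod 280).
33

gcd(17, 280) = 1, so the inverse exists.
Extended Euclidean algorithm on (280, 17):
280 = 16 × 17 + 8  ⟹  8 = (1)·280 + (-16)·17
17 = 2 × 8 + 1  ⟹  1 = (-2)·280 + (33)·17
So (33)·17 ≡ 1 (mod 280), i.e. 17^(-1) ≡ 33 (mod 280).
Check: 17 × 33 = 561 ≡ 1 (mod 280)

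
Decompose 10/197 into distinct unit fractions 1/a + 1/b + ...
1/20 + 1/1314 + 1/2588580

Greedy algorithm:
10/197: ceiling(197/10) = 20, use 1/20
3/3940: ceiling(3940/3) = 1314, use 1/1314
1/2588580: ceiling(2588580/1) = 2588580, use 1/2588580
Result: 10/197 = 1/20 + 1/1314 + 1/2588580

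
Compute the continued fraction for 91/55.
[1; 1, 1, 1, 8, 2]

Euclidean algorithm steps:
91 = 1 × 55 + 36
55 = 1 × 36 + 19
36 = 1 × 19 + 17
19 = 1 × 17 + 2
17 = 8 × 2 + 1
2 = 2 × 1 + 0
Continued fraction: [1; 1, 1, 1, 8, 2]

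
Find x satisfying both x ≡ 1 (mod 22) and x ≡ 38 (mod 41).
243

Using Chinese Remainder Theorem:
M = 22 × 41 = 902
M1 = 41, M2 = 22
y1 = 41^(-1) mod 22 = 7
y2 = 22^(-1) mod 41 = 28
x = (1×41×7 + 38×22×28) mod 902 = 243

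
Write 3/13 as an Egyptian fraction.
1/5 + 1/33 + 1/2145

Greedy algorithm:
3/13: ceiling(13/3) = 5, use 1/5
2/65: ceiling(65/2) = 33, use 1/33
1/2145: ceiling(2145/1) = 2145, use 1/2145
Result: 3/13 = 1/5 + 1/33 + 1/2145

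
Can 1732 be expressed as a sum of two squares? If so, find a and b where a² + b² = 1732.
24² + 34² (a=24, b=34)

Factorization: 1732 = 2^2 × 433
By Fermat: n is sum of two squares iff every prime p ≡ 3 (mod 4) appears to even power.
All primes ≡ 3 (mod 4) appear to even power.
Search a = 0, 1, 2, … for 1732 - a² a perfect square: first hit at a = 24: 1732 - 576 = 1156 = 34².
1732 = 24² + 34² = 576 + 1156 ✓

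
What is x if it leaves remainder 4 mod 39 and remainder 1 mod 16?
433

Using Chinese Remainder Theorem:
M = 39 × 16 = 624
M1 = 16, M2 = 39
y1 = 16^(-1) mod 39 = 22
y2 = 39^(-1) mod 16 = 7
x = (4×16×22 + 1×39×7) mod 624 = 433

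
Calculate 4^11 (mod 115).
24

Repeated squaring. Binary of 11 = 1011.
4^1 ≡ 4 (mod 115); 4^2 ≡ 16 (mod 115); 4^4 ≡ 26 (mod 115); 4^8 ≡ 101 (mod 115)
4^11 = 4^1 × 4^2 × 4^8 ≡ 24 (mod 115)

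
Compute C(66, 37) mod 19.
0

Using Lucas' theorem:
Write n=66 and k=37 in base 19:
n in base 19: [3, 9]
k in base 19: [1, 18]
C(66,37) mod 19 = ∏ C(n_i, k_i) mod 19
Digit binomials (mod 19): C(3,1) = 3; C(9,18) = 0 (k_i > n_i)
Product: 3 × 0 = 0 ≡ 0 (mod 19)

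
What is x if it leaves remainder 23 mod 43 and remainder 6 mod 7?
195

Using Chinese Remainder Theorem:
M = 43 × 7 = 301
M1 = 7, M2 = 43
y1 = 7^(-1) mod 43 = 37
y2 = 43^(-1) mod 7 = 1
x = (23×7×37 + 6×43×1) mod 301 = 195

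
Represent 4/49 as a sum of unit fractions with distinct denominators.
1/13 + 1/213 + 1/67841 + 1/9204734721

Greedy algorithm:
4/49: ceiling(49/4) = 13, use 1/13
3/637: ceiling(637/3) = 213, use 1/213
2/135681: ceiling(135681/2) = 67841, use 1/67841
1/9204734721: ceiling(9204734721/1) = 9204734721, use 1/9204734721
Result: 4/49 = 1/13 + 1/213 + 1/67841 + 1/9204734721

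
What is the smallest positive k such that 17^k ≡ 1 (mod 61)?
60

61 is prime, so ord(17) divides φ(61) = 60.
Divisors of 60: 1, 2, 3, 4, 5, 6, 10, 12, 15, 20, 30, 60.
Repeated squaring: 17^1 ≡ 17, 17^2 ≡ 45, 17^4 ≡ 12, 17^8 ≡ 22, 17^16 ≡ 57, 17^32 ≡ 16 (mod 61).
Test 17^d mod 61 for each divisor d in increasing order:
17^1 ≡ 17
17^2 ≡ 45
17^3 = 17^2·17^1 ≡ 33
17^4 ≡ 12
17^5 = 17^4·17^1 ≡ 21
17^6 = 17^4·17^2 ≡ 52
17^10 = 17^8·17^2 ≡ 14
17^12 = 17^8·17^4 ≡ 20
17^15 = 17^8·17^4·17^2·17^1 ≡ 50
17^20 = 17^16·17^4 ≡ 13
17^30 = 17^16·17^8·17^4·17^2 ≡ 60
17^60 = 17^32·17^16·17^8·17^4 ≡ 1  ← first divisor giving 1
The order is 60.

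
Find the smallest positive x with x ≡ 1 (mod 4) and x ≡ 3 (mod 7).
17

Using Chinese Remainder Theorem:
M = 4 × 7 = 28
M1 = 7, M2 = 4
y1 = 7^(-1) mod 4 = 3
y2 = 4^(-1) mod 7 = 2
x = (1×7×3 + 3×4×2) mod 28 = 17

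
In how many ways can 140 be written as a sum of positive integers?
15065878135

p(n) counts ways to write n as a sum of positive integers (order ignored).
Euler's pentagonal recurrence: p(k) = p(k-1) + p(k-2) - p(k-5) - p(k-7) + p(k-12) + p(k-15) - ... (offsets j(3j∓1)/2, signs ++--, p(0)=1, p(<0)=0).
DP table for k = 0..139: p(0)=1, p(1)=1, p(2)=2, p(3)=3, p(4)=5, p(5)=7, p(6)=11, p(7)=15, p(8)=22, p(9)=30, p(10)=42, p(11)=56, p(12)=77, p(13)=101, p(14)=135, p(15)=176, p(16)=231, p(17)=297, p(18)=385, p(19)=490, p(20)=627, p(21)=792, p(22)=1002, p(23)=1255, p(24)=1575, p(25)=1958, p(26)=2436, p(27)=3010, p(28)=3718, p(29)=4565, p(30)=5604, p(31)=6842, p(32)=8349, p(33)=10143, p(34)=12310, p(35)=14883, p(36)=17977, p(37)=21637, p(38)=26015, p(39)=31185, p(40)=37338, p(41)=44583, p(42)=53174, p(43)=63261, p(44)=75175, p(45)=89134, p(46)=105558, p(47)=124754, p(48)=147273, p(49)=173525, p(50)=204226, p(51)=239943, p(52)=281589, p(53)=329931, p(54)=386155, p(55)=451276, p(56)=526823, p(57)=614154, p(58)=715220, p(59)=831820, p(60)=966467, p(61)=1121505, p(62)=1300156, p(63)=1505499, p(64)=1741630, p(65)=2012558, p(66)=2323520, p(67)=2679689, p(68)=3087735, p(69)=3554345, p(70)=4087968, p(71)=4697205, p(72)=5392783, p(73)=6185689, p(74)=7089500, p(75)=8118264, p(76)=9289091, p(77)=10619863, p(78)=12132164, p(79)=13848650, p(80)=15796476, p(81)=18004327, p(82)=20506255, p(83)=23338469, p(84)=26543660, p(85)=30167357, p(86)=34262962, p(87)=38887673, p(88)=44108109, p(89)=49995925, p(90)=56634173, p(91)=64112359, p(92)=72533807, p(93)=82010177, p(94)=92669720, p(95)=104651419, p(96)=118114304, p(97)=133230930, p(98)=150198136, p(99)=169229875, p(100)=190569292, p(101)=214481126, p(102)=241265379, p(103)=271248950, p(104)=304801365, p(105)=342325709, p(106)=384276336, p(107)=431149389, p(108)=483502844, p(109)=541946240, p(110)=607163746, p(111)=679903203, p(112)=761002156, p(113)=851376628, p(114)=952050665, p(115)=1064144451, p(116)=1188908248, p(117)=1327710076, p(118)=1482074143, p(119)=1653668665, p(120)=1844349560, p(121)=2056148051, p(122)=2291320912, p(123)=2552338241, p(124)=2841940500, p(125)=3163127352, p(126)=3519222692, p(127)=3913864295, p(128)=4351078600, p(129)=4835271870, p(130)=5371315400, p(131)=5964539504, p(132)=6620830889, p(133)=7346629512, p(134)=8149040695, p(135)=9035836076, p(136)=10015581680, p(137)=11097645016, p(138)=12292341831, p(139)=13610949895.
Final step: p(140) = p(139) + p(138) - p(135) - p(133) + p(128) + p(125) - p(118) - p(114) + p(105) + p(100) - p(89) - p(83) + p(70) + p(63) - p(48) - p(40) + p(23) + p(14)
= 13610949895 + 12292341831 - 9035836076 - 7346629512 + 4351078600 + 3163127352 - 1482074143 - 952050665 + 342325709 + 190569292 - 49995925 - 23338469 + 4087968 + 1505499 - 147273 - 37338 + 1255 + 135
= 15065878135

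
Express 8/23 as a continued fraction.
[0; 2, 1, 7]

Euclidean algorithm steps:
8 = 0 × 23 + 8
23 = 2 × 8 + 7
8 = 1 × 7 + 1
7 = 7 × 1 + 0
Continued fraction: [0; 2, 1, 7]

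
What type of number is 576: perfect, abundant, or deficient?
abundant

Proper divisors of 576: sum = 1 + 2 + 3 + 4 + 6 + 8 + 9 + 12 + ... + 96 + 144 + 192 + 288 (20 divisors) = 1075
Since 1075 > 576, 576 is abundant.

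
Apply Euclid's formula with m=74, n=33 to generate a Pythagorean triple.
(4387, 4884, 6565)

Euclid's formula: a = m² - n², b = 2mn, c = m² + n²
m = 74, n = 33
a = 74² - 33² = 5476 - 1089 = 4387
b = 2 × 74 × 33 = 4884
c = 74² + 33² = 5476 + 1089 = 6565
Verification: 4387² + 4884² = 19245769 + 23853456 = 43099225 = 6565² ✓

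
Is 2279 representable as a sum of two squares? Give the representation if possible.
Not possible

Factorization: 2279 = 43 × 53
By Fermat: n is sum of two squares iff every prime p ≡ 3 (mod 4) appears to even power.
Prime(s) ≡ 3 (mod 4) with odd exponent: [(43, 1)]
Therefore 2279 cannot be expressed as a² + b².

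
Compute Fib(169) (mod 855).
469

Matrix identity: Q^n = [[F_(n+1), F_n], [F_n, F_(n-1)]] with Q = [[1,1],[1,0]].
n = 169 = 10101001₂. Square-and-multiply, entries mod 855:
Q^1 = [[1,1],[1,0]]
Q^2 = (Q^1)² = [[2,1],[1,1]]
Q^5 = (Q^2)²·Q = [[8,5],[5,3]]
Q^10 = (Q^5)² = [[89,55],[55,34]]
Q^21 = (Q^10)²·Q = [[611,686],[686,780]]
Q^42 = (Q^21)² = [[32,46],[46,841]]
Q^84 = (Q^42)² = [[575,828],[828,602]]
Q^169 = (Q^84)²·Q = [[325,469],[469,711]]
F_169 mod 855 = Q^169[0][1] = 469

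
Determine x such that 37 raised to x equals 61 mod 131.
78

Baby-step giant-step with step n = ⌈√131⌉ = 12.
Baby steps 37^j mod 131 (j:value) for j=0..11: 0:1, 1:37, 2:59, 3:87, 4:75, 5:24, 6:102, 7:106, 8:123, 9:97, 10:52, 11:90.
Giant-step multiplier: 37^(-12) ≡ 37^(130-12) = 37^118 ≡ 81 (mod 131).
Giant steps γ_i = 61·81^i mod 131: γ_0=61, γ_1=94, γ_2=16, γ_3=117, γ_4=45, γ_5=108, γ_6=102 (in table at j=6).
x = i·n + j = 6·12 + 6 = 78.
Check: 37^78 ≡ 61 (mod 131).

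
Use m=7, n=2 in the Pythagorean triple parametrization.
(45, 28, 53)

Euclid's formula: a = m² - n², b = 2mn, c = m² + n²
m = 7, n = 2
a = 7² - 2² = 49 - 4 = 45
b = 2 × 7 × 2 = 28
c = 7² + 2² = 49 + 4 = 53
Verification: 45² + 28² = 2025 + 784 = 2809 = 53² ✓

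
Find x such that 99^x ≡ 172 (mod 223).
94

Baby-step giant-step with step n = ⌈√223⌉ = 15.
Baby steps 99^j mod 223 (j:value) for j=0..14: 0:1, 1:99, 2:212, 3:26, 4:121, 5:160, 6:7, 7:24, 8:146, 9:182, 10:178, 11:5, 12:49, 13:168, 14:130.
Giant-step multiplier: 99^(-15) ≡ 99^(222-15) = 99^207 ≡ 108 (mod 223).
Giant steps γ_i = 172·108^i mod 223: γ_0=172, γ_1=67, γ_2=100, γ_3=96, γ_4=110, γ_5=61, γ_6=121 (in table at j=4).
x = i·n + j = 6·15 + 4 = 94.
Check: 99^94 ≡ 172 (mod 223).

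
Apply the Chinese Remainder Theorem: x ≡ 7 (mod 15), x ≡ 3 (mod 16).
67

Using Chinese Remainder Theorem:
M = 15 × 16 = 240
M1 = 16, M2 = 15
y1 = 16^(-1) mod 15 = 1
y2 = 15^(-1) mod 16 = 15
x = (7×16×1 + 3×15×15) mod 240 = 67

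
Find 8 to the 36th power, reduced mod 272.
16

Repeated squaring. Binary of 36 = 100100.
8^1 ≡ 8 (mod 272); 8^2 ≡ 64 (mod 272); 8^4 ≡ 16 (mod 272); 8^8 ≡ 256 (mod 272); 8^16 ≡ 256 (mod 272); 8^32 ≡ 256 (mod 272)
8^36 = 8^4 × 8^32 ≡ 16 (mod 272)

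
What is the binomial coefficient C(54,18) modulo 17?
9

Using Lucas' theorem:
Write n=54 and k=18 in base 17:
n in base 17: [3, 3]
k in base 17: [1, 1]
C(54,18) mod 17 = ∏ C(n_i, k_i) mod 17
Digit binomials (mod 17): C(3,1) = 3; C(3,1) = 3
Product: 3 × 3 = 9 ≡ 9 (mod 17)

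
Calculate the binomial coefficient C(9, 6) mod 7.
0

Using Lucas' theorem:
Write n=9 and k=6 in base 7:
n in base 7: [1, 2]
k in base 7: [0, 6]
C(9,6) mod 7 = ∏ C(n_i, k_i) mod 7
Digit binomials (mod 7): C(1,0) = 1; C(2,6) = 0 (k_i > n_i)
Product: 1 × 0 = 0 ≡ 0 (mod 7)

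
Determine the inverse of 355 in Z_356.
355

gcd(355, 356) = 1, so the inverse exists.
Extended Euclidean algorithm on (356, 355):
356 = 1 × 355 + 1  ⟹  1 = (1)·356 + (-1)·355
So (-1)·355 ≡ 1 (mod 356), i.e. 355^(-1) ≡ -1 ≡ 355 (mod 356).
Check: 355 × 355 = 126025 ≡ 1 (mod 356)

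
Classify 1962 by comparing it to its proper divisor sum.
abundant

Proper divisors of 1962: sum = 1 + 2 + 3 + 6 + 9 + 18 + 109 + 218 + 327 + 654 + 981 = 2328
Since 2328 > 1962, 1962 is abundant.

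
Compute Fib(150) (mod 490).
330

Matrix identity: Q^n = [[F_(n+1), F_n], [F_n, F_(n-1)]] with Q = [[1,1],[1,0]].
n = 150 = 10010110₂. Square-and-multiply, entries mod 490:
Q^1 = [[1,1],[1,0]]
Q^2 = (Q^1)² = [[2,1],[1,1]]
Q^4 = (Q^2)² = [[5,3],[3,2]]
Q^9 = (Q^4)²·Q = [[55,34],[34,21]]
Q^18 = (Q^9)² = [[261,134],[134,127]]
Q^37 = (Q^18)²·Q = [[379,327],[327,52]]
Q^75 = (Q^37)²·Q = [[487,180],[180,307]]
Q^150 = (Q^75)² = [[69,330],[330,229]]
F_150 mod 490 = Q^150[0][1] = 330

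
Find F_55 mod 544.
237

Matrix identity: Q^n = [[F_(n+1), F_n], [F_n, F_(n-1)]] with Q = [[1,1],[1,0]].
n = 55 = 110111₂. Square-and-multiply, entries mod 544:
Q^1 = [[1,1],[1,0]]
Q^3 = (Q^1)²·Q = [[3,2],[2,1]]
Q^6 = (Q^3)² = [[13,8],[8,5]]
Q^13 = (Q^6)²·Q = [[377,233],[233,144]]
Q^27 = (Q^13)²·Q = [[115,34],[34,81]]
Q^55 = (Q^27)²·Q = [[373,237],[237,136]]
F_55 mod 544 = Q^55[0][1] = 237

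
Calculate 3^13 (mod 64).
19

Repeated squaring. Binary of 13 = 1101.
3^1 ≡ 3 (mod 64); 3^2 ≡ 9 (mod 64); 3^4 ≡ 17 (mod 64); 3^8 ≡ 33 (mod 64)
3^13 = 3^1 × 3^4 × 3^8 ≡ 19 (mod 64)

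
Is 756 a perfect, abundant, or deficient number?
abundant

Proper divisors of 756: sum = 1 + 2 + 3 + 4 + 6 + 7 + 9 + 12 + ... + 126 + 189 + 252 + 378 (23 divisors) = 1484
Since 1484 > 756, 756 is abundant.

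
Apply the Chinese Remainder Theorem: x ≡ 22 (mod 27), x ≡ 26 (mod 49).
859

Using Chinese Remainder Theorem:
M = 27 × 49 = 1323
M1 = 49, M2 = 27
y1 = 49^(-1) mod 27 = 16
y2 = 27^(-1) mod 49 = 20
x = (22×49×16 + 26×27×20) mod 1323 = 859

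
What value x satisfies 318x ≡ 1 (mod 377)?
115

gcd(318, 377) = 1, so the inverse exists.
Extended Euclidean algorithm on (377, 318):
377 = 1 × 318 + 59  ⟹  59 = (1)·377 + (-1)·318
318 = 5 × 59 + 23  ⟹  23 = (-5)·377 + (6)·318
59 = 2 × 23 + 13  ⟹  13 = (11)·377 + (-13)·318
23 = 1 × 13 + 10  ⟹  10 = (-16)·377 + (19)·318
13 = 1 × 10 + 3  ⟹  3 = (27)·377 + (-32)·318
10 = 3 × 3 + 1  ⟹  1 = (-97)·377 + (115)·318
So (115)·318 ≡ 1 (mod 377), i.e. 318^(-1) ≡ 115 (mod 377).
Check: 318 × 115 = 36570 ≡ 1 (mod 377)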